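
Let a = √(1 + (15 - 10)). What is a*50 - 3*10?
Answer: -30 + 50*√6 ≈ 92.474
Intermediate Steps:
a = √6 (a = √(1 + 5) = √6 ≈ 2.4495)
a*50 - 3*10 = √6*50 - 3*10 = 50*√6 - 30 = -30 + 50*√6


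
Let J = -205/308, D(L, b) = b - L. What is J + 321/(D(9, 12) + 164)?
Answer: 64633/51436 ≈ 1.2566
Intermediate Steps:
J = -205/308 (J = -205*1/308 = -205/308 ≈ -0.66558)
J + 321/(D(9, 12) + 164) = -205/308 + 321/((12 - 1*9) + 164) = -205/308 + 321/((12 - 9) + 164) = -205/308 + 321/(3 + 164) = -205/308 + 321/167 = 64633/51436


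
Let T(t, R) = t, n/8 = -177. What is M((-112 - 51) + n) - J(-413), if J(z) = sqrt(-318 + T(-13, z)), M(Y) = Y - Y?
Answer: -I*sqrt(331) ≈ -18.193*I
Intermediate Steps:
n = -1416 (n = 8*(-177) = -1416)
M(Y) = 0
J(z) = I*sqrt(331) (J(z) = sqrt(-318 - 13) = sqrt(-331) = I*sqrt(331))
M((-112 - 51) + n) - J(-413) = 0 - I*sqrt(331) = -I*sqrt(331)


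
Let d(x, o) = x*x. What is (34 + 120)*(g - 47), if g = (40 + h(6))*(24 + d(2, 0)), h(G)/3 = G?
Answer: 242858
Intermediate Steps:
h(G) = 3*G
d(x, o) = x**2
g = 1624 (g = (40 + 3*6)*(24 + 2**2) = (40 + 18)*(24 + 4) = 58*28 = 1624)
(34 + 120)*(g - 47) = (34 + 120)*(1624 - 47) = 154*1577 = 242858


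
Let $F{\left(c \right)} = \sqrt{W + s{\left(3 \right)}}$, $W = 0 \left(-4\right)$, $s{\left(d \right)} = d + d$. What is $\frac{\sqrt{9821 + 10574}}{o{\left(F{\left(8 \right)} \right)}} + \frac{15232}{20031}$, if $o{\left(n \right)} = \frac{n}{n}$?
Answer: $\frac{15232}{20031} + \sqrt{20395} \approx 143.57$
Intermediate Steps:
$s{\left(d \right)} = 2 d$
$W = 0$
$F{\left(c \right)} = \sqrt{6}$ ($F{\left(c \right)} = \sqrt{0 + 2 \cdot 3} = \sqrt{0 + 6} = \sqrt{6}$)
$o{\left(n \right)} = 1$
$\frac{\sqrt{9821 + 10574}}{o{\left(F{\left(8 \right)} \right)}} + \frac{15232}{20031} = \frac{\sqrt{9821 + 10574}}{1} + \frac{15232}{20031} = \sqrt{20395} \cdot 1 + 15232 \cdot \frac{1}{20031} = \sqrt{20395} + \frac{15232}{20031} = \frac{15232}{20031} + \sqrt{20395}$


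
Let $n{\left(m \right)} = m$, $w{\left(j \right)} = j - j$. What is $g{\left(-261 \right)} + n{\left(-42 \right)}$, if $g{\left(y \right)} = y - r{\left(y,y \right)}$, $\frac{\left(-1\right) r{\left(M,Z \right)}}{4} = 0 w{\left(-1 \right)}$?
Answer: $-303$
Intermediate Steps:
$w{\left(j \right)} = 0$
$r{\left(M,Z \right)} = 0$ ($r{\left(M,Z \right)} = - 4 \cdot 0 \cdot 0 = \left(-4\right) 0 = 0$)
$g{\left(y \right)} = y$ ($g{\left(y \right)} = y - 0 = y + 0 = y$)
$g{\left(-261 \right)} + n{\left(-42 \right)} = -261 - 42 = -303$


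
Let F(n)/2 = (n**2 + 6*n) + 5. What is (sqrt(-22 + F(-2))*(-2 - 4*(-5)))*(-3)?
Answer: -108*I*sqrt(7) ≈ -285.74*I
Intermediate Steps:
F(n) = 10 + 2*n**2 + 12*n (F(n) = 2*((n**2 + 6*n) + 5) = 2*(5 + n**2 + 6*n) = 10 + 2*n**2 + 12*n)
(sqrt(-22 + F(-2))*(-2 - 4*(-5)))*(-3) = (sqrt(-22 + (10 + 2*(-2)**2 + 12*(-2)))*(-2 - 4*(-5)))*(-3) = (sqrt(-22 + (10 + 2*4 - 24))*(-2 + 20))*(-3) = (sqrt(-22 + (10 + 8 - 24))*18)*(-3) = (sqrt(-22 - 6)*18)*(-3) = (sqrt(-28)*18)*(-3) = ((2*I*sqrt(7))*18)*(-3) = (36*I*sqrt(7))*(-3) = -108*I*sqrt(7)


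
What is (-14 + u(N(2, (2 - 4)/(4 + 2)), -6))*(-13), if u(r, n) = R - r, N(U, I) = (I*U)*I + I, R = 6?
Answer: 923/9 ≈ 102.56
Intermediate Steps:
N(U, I) = I + U*I**2 (N(U, I) = U*I**2 + I = I + U*I**2)
u(r, n) = 6 - r
(-14 + u(N(2, (2 - 4)/(4 + 2)), -6))*(-13) = (-14 + (6 - (2 - 4)/(4 + 2)*(1 + ((2 - 4)/(4 + 2))*2)))*(-13) = (-14 + (6 - (-2/6)*(1 - 2/6*2)))*(-13) = (-14 + (6 - (-2*1/6)*(1 - 2*1/6*2)))*(-13) = (-14 + (6 - (-1)*(1 - 1/3*2)/3))*(-13) = (-14 + (6 - (-1)*(1 - 2/3)/3))*(-13) = (-14 + (6 - (-1)/(3*3)))*(-13) = (-14 + (6 - 1*(-1/9)))*(-13) = (-14 + (6 + 1/9))*(-13) = (-14 + 55/9)*(-13) = -71/9*(-13) = 923/9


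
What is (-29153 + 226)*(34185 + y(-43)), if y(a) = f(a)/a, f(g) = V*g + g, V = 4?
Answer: -989014130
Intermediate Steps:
f(g) = 5*g (f(g) = 4*g + g = 5*g)
y(a) = 5 (y(a) = (5*a)/a = 5)
(-29153 + 226)*(34185 + y(-43)) = (-29153 + 226)*(34185 + 5) = -28927*34190 = -989014130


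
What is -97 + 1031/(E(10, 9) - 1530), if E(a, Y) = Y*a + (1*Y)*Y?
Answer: -132854/1359 ≈ -97.759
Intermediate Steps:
E(a, Y) = Y**2 + Y*a (E(a, Y) = Y*a + Y*Y = Y*a + Y**2 = Y**2 + Y*a)
-97 + 1031/(E(10, 9) - 1530) = -97 + 1031/(9*(9 + 10) - 1530) = -97 + 1031/(9*19 - 1530) = -97 + 1031/(171 - 1530) = -97 + 1031/(-1359) = -97 - 1/1359*1031 = -97 - 1031/1359 = -132854/1359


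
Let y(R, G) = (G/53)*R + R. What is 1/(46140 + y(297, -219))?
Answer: 53/2396118 ≈ 2.2119e-5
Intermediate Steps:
y(R, G) = R + G*R/53 (y(R, G) = (G*(1/53))*R + R = (G/53)*R + R = G*R/53 + R = R + G*R/53)
1/(46140 + y(297, -219)) = 1/(46140 + (1/53)*297*(53 - 219)) = 1/(46140 + (1/53)*297*(-166)) = 1/(46140 - 49302/53) = 1/(2396118/53) = 53/2396118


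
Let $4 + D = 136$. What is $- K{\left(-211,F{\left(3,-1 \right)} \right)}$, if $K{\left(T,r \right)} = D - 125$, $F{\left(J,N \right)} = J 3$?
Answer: $-7$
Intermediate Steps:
$D = 132$ ($D = -4 + 136 = 132$)
$F{\left(J,N \right)} = 3 J$
$K{\left(T,r \right)} = 7$ ($K{\left(T,r \right)} = 132 - 125 = 7$)
$- K{\left(-211,F{\left(3,-1 \right)} \right)} = \left(-1\right) 7 = -7$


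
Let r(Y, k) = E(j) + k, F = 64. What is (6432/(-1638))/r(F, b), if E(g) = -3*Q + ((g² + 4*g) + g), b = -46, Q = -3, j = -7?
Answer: 1072/6279 ≈ 0.17073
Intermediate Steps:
E(g) = 9 + g² + 5*g (E(g) = -3*(-3) + ((g² + 4*g) + g) = 9 + (g² + 5*g) = 9 + g² + 5*g)
r(Y, k) = 23 + k (r(Y, k) = (9 + (-7)² + 5*(-7)) + k = (9 + 49 - 35) + k = 23 + k)
(6432/(-1638))/r(F, b) = (6432/(-1638))/(23 - 46) = (6432*(-1/1638))/(-23) = -1072/273*(-1/23) = 1072/6279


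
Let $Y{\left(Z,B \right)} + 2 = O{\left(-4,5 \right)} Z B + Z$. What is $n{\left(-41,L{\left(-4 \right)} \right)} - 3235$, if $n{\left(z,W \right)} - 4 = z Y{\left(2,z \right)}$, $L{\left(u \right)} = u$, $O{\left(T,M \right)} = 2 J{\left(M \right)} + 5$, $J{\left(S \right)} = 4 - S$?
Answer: $6855$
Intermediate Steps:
$O{\left(T,M \right)} = 13 - 2 M$ ($O{\left(T,M \right)} = 2 \left(4 - M\right) + 5 = \left(8 - 2 M\right) + 5 = 13 - 2 M$)
$Y{\left(Z,B \right)} = -2 + Z + 3 B Z$ ($Y{\left(Z,B \right)} = -2 + \left(\left(13 - 10\right) Z B + Z\right) = -2 + \left(3 Z B + Z\right) = -2 + \left(3 B Z + Z\right) = -2 + \left(Z + 3 B Z\right) = -2 + Z + 3 B Z$)
$n{\left(z,W \right)} = 4 + 6 z^{2}$ ($n{\left(z,W \right)} = 4 + z \left(-2 + 2 + 3 z 2\right) = 4 + z \left(-2 + 2 + 6 z\right) = 4 + z 6 z = 4 + 6 z^{2}$)
$n{\left(-41,L{\left(-4 \right)} \right)} - 3235 = \left(4 + 6 \left(-41\right)^{2}\right) - 3235 = \left(4 + 6 \cdot 1681\right) - 3235 = \left(4 + 10086\right) - 3235 = 10090 - 3235 = 6855$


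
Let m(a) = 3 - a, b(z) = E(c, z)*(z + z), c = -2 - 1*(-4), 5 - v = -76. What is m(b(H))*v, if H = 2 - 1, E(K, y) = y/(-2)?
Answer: 324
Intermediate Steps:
v = 81 (v = 5 - 1*(-76) = 5 + 76 = 81)
c = 2 (c = -2 + 4 = 2)
E(K, y) = -y/2 (E(K, y) = y*(-1/2) = -y/2)
H = 1
b(z) = -z**2 (b(z) = (-z/2)*(z + z) = (-z/2)*(2*z) = -z**2)
m(b(H))*v = (3 - (-1)*1**2)*81 = (3 - (-1))*81 = (3 - 1*(-1))*81 = (3 + 1)*81 = 4*81 = 324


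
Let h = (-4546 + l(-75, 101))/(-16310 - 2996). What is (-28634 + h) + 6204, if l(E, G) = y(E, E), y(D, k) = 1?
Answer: -433029035/19306 ≈ -22430.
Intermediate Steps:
l(E, G) = 1
h = 4545/19306 (h = (-4546 + 1)/(-16310 - 2996) = -4545/(-19306) = -4545*(-1/19306) = 4545/19306 ≈ 0.23542)
(-28634 + h) + 6204 = (-28634 + 4545/19306) + 6204 = -552803459/19306 + 6204 = -433029035/19306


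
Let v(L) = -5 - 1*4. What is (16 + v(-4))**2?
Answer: 49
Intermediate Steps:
v(L) = -9 (v(L) = -5 - 4 = -9)
(16 + v(-4))**2 = (16 - 9)**2 = 7**2 = 49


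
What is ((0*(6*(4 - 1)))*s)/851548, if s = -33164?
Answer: 0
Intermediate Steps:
((0*(6*(4 - 1)))*s)/851548 = ((0*(6*(4 - 1)))*(-33164))/851548 = ((0*(6*3))*(-33164))*(1/851548) = ((0*18)*(-33164))*(1/851548) = (0*(-33164))*(1/851548) = 0*(1/851548) = 0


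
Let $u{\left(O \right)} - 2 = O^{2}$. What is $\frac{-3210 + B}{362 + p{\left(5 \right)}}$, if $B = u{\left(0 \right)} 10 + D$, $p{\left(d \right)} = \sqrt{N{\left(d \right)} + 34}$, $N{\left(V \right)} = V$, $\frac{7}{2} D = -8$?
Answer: $- \frac{8089252}{917035} + \frac{22346 \sqrt{39}}{917035} \approx -8.6689$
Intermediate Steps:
$D = - \frac{16}{7}$ ($D = \frac{2}{7} \left(-8\right) = - \frac{16}{7} \approx -2.2857$)
$u{\left(O \right)} = 2 + O^{2}$
$p{\left(d \right)} = \sqrt{34 + d}$ ($p{\left(d \right)} = \sqrt{d + 34} = \sqrt{34 + d}$)
$B = \frac{124}{7}$ ($B = \left(2 + 0^{2}\right) 10 - \frac{16}{7} = \left(2 + 0\right) 10 - \frac{16}{7} = 2 \cdot 10 - \frac{16}{7} = 20 - \frac{16}{7} = \frac{124}{7} \approx 17.714$)
$\frac{-3210 + B}{362 + p{\left(5 \right)}} = \frac{-3210 + \frac{124}{7}}{362 + \sqrt{34 + 5}} = - \frac{22346}{7 \left(362 + \sqrt{39}\right)}$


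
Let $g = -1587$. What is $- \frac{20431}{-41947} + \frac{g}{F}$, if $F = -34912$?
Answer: $\frac{779856961}{1464453664} \approx 0.53252$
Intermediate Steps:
$- \frac{20431}{-41947} + \frac{g}{F} = - \frac{20431}{-41947} - \frac{1587}{-34912} = \left(-20431\right) \left(- \frac{1}{41947}\right) - - \frac{1587}{34912} = \frac{20431}{41947} + \frac{1587}{34912} = \frac{779856961}{1464453664}$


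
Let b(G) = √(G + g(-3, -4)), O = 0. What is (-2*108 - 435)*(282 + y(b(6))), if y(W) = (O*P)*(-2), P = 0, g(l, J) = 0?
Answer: -183582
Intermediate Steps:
b(G) = √G (b(G) = √(G + 0) = √G)
y(W) = 0 (y(W) = (0*0)*(-2) = 0*(-2) = 0)
(-2*108 - 435)*(282 + y(b(6))) = (-2*108 - 435)*(282 + 0) = (-216 - 435)*282 = -651*282 = -183582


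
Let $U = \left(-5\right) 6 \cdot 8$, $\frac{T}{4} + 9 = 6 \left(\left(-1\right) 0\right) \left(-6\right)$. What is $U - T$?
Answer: $-204$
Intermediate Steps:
$T = -36$ ($T = -36 + 4 \cdot 6 \left(\left(-1\right) 0\right) \left(-6\right) = -36 + 4 \cdot 6 \cdot 0 \left(-6\right) = -36 + 4 \cdot 0 \left(-6\right) = -36 + 4 \cdot 0 = -36 + 0 = -36$)
$U = -240$ ($U = \left(-30\right) 8 = -240$)
$U - T = -240 - -36 = -240 + 36 = -204$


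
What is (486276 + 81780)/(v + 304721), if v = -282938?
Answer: 189352/7261 ≈ 26.078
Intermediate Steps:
(486276 + 81780)/(v + 304721) = (486276 + 81780)/(-282938 + 304721) = 568056/21783 = 568056*(1/21783) = 189352/7261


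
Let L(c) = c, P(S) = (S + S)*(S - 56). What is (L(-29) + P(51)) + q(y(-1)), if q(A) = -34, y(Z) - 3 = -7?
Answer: -573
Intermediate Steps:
y(Z) = -4 (y(Z) = 3 - 7 = -4)
P(S) = 2*S*(-56 + S) (P(S) = (2*S)*(-56 + S) = 2*S*(-56 + S))
(L(-29) + P(51)) + q(y(-1)) = (-29 + 2*51*(-56 + 51)) - 34 = (-29 + 2*51*(-5)) - 34 = (-29 - 510) - 34 = -539 - 34 = -573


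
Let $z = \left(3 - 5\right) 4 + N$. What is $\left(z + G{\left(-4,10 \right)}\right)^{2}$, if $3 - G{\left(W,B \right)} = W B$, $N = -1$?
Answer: $1156$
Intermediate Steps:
$G{\left(W,B \right)} = 3 - B W$ ($G{\left(W,B \right)} = 3 - W B = 3 - B W$)
$z = -9$ ($z = \left(3 - 5\right) 4 - 1 = \left(-2\right) 4 - 1 = -8 - 1 = -9$)
$\left(z + G{\left(-4,10 \right)}\right)^{2} = \left(-9 - \left(-3 + 10 \left(-4\right)\right)\right)^{2} = \left(-9 + \left(3 + 40\right)\right)^{2} = \left(-9 + 43\right)^{2} = 34^{2} = 1156$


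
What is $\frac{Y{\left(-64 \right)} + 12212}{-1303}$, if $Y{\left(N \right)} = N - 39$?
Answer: $- \frac{12109}{1303} \approx -9.2932$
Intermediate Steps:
$Y{\left(N \right)} = -39 + N$ ($Y{\left(N \right)} = N - 39 = -39 + N$)
$\frac{Y{\left(-64 \right)} + 12212}{-1303} = \frac{\left(-39 - 64\right) + 12212}{-1303} = \left(-103 + 12212\right) \left(- \frac{1}{1303}\right) = 12109 \left(- \frac{1}{1303}\right) = - \frac{12109}{1303}$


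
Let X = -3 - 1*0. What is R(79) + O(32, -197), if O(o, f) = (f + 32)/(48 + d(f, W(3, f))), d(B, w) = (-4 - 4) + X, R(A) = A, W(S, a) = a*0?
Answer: 2758/37 ≈ 74.541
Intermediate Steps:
W(S, a) = 0
X = -3 (X = -3 + 0 = -3)
d(B, w) = -11 (d(B, w) = (-4 - 4) - 3 = -8 - 3 = -11)
O(o, f) = 32/37 + f/37 (O(o, f) = (f + 32)/(48 - 11) = (32 + f)/37 = (32 + f)*(1/37) = 32/37 + f/37)
R(79) + O(32, -197) = 79 + (32/37 + (1/37)*(-197)) = 79 + (32/37 - 197/37) = 79 - 165/37 = 2758/37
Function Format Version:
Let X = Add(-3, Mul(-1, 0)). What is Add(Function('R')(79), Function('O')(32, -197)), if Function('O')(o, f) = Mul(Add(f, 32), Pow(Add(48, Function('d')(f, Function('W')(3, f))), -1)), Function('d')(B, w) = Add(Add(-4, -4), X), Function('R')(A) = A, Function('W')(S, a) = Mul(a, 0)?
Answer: Rational(2758, 37) ≈ 74.541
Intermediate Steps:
Function('W')(S, a) = 0
X = -3 (X = Add(-3, 0) = -3)
Function('d')(B, w) = -11 (Function('d')(B, w) = Add(Add(-4, -4), -3) = Add(-8, -3) = -11)
Function('O')(o, f) = Add(Rational(32, 37), Mul(Rational(1, 37), f)) (Function('O')(o, f) = Mul(Add(f, 32), Pow(Add(48, -11), -1)) = Mul(Add(32, f), Pow(37, -1)) = Mul(Add(32, f), Rational(1, 37)) = Add(Rational(32, 37), Mul(Rational(1, 37), f)))
Add(Function('R')(79), Function('O')(32, -197)) = Add(79, Add(Rational(32, 37), Mul(Rational(1, 37), -197))) = Add(79, Add(Rational(32, 37), Rational(-197, 37))) = Add(79, Rational(-165, 37)) = Rational(2758, 37)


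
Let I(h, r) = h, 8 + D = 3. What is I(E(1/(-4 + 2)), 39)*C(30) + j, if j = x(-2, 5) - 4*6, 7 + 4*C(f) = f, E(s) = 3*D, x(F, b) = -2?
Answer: -449/4 ≈ -112.25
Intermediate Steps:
D = -5 (D = -8 + 3 = -5)
E(s) = -15 (E(s) = 3*(-5) = -15)
C(f) = -7/4 + f/4
j = -26 (j = -2 - 4*6 = -2 - 24 = -26)
I(E(1/(-4 + 2)), 39)*C(30) + j = -15*(-7/4 + (¼)*30) - 26 = -15*(-7/4 + 15/2) - 26 = -15*23/4 - 26 = -345/4 - 26 = -449/4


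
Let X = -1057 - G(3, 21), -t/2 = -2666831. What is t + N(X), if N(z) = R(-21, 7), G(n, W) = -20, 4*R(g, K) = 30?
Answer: 10667339/2 ≈ 5.3337e+6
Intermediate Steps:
t = 5333662 (t = -2*(-2666831) = 5333662)
R(g, K) = 15/2 (R(g, K) = (¼)*30 = 15/2)
X = -1037 (X = -1057 - 1*(-20) = -1057 + 20 = -1037)
N(z) = 15/2
t + N(X) = 5333662 + 15/2 = 10667339/2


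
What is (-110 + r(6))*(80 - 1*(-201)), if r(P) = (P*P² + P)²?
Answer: 13817894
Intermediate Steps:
r(P) = (P + P³)² (r(P) = (P³ + P)² = (P + P³)²)
(-110 + r(6))*(80 - 1*(-201)) = (-110 + 6²*(1 + 6²)²)*(80 - 1*(-201)) = (-110 + 36*(1 + 36)²)*(80 + 201) = (-110 + 36*37²)*281 = (-110 + 36*1369)*281 = (-110 + 49284)*281 = 49174*281 = 13817894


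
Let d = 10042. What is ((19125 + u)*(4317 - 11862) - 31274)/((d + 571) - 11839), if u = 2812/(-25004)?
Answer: 23742046553/201677 ≈ 1.1772e+5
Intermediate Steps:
u = -37/329 (u = 2812*(-1/25004) = -37/329 ≈ -0.11246)
((19125 + u)*(4317 - 11862) - 31274)/((d + 571) - 11839) = ((19125 - 37/329)*(4317 - 11862) - 31274)/((10042 + 571) - 11839) = ((6292088/329)*(-7545) - 31274)/(10613 - 11839) = (-47473803960/329 - 31274)/(-1226) = -47484093106/329*(-1/1226) = 23742046553/201677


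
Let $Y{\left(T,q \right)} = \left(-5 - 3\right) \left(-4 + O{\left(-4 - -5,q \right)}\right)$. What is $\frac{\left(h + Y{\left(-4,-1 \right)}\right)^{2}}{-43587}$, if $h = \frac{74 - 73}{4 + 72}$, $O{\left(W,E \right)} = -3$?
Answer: $- \frac{2013561}{27973168} \approx -0.071982$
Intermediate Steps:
$Y{\left(T,q \right)} = 56$ ($Y{\left(T,q \right)} = \left(-5 - 3\right) \left(-4 - 3\right) = \left(-8\right) \left(-7\right) = 56$)
$h = \frac{1}{76}$ ($h = 1 \cdot \frac{1}{76} = \frac{1}{76} \approx 0.013158$)
$\frac{\left(h + Y{\left(-4,-1 \right)}\right)^{2}}{-43587} = \frac{\left(\frac{1}{76} + 56\right)^{2}}{-43587} = \left(\frac{4257}{76}\right)^{2} \left(- \frac{1}{43587}\right) = \frac{18122049}{5776} \left(- \frac{1}{43587}\right) = - \frac{2013561}{27973168}$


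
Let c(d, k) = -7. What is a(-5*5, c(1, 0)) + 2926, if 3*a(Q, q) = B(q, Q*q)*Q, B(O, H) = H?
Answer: 4403/3 ≈ 1467.7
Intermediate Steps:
a(Q, q) = q*Q**2/3 (a(Q, q) = ((Q*q)*Q)/3 = (q*Q**2)/3 = q*Q**2/3)
a(-5*5, c(1, 0)) + 2926 = (1/3)*(-7)*(-5*5)**2 + 2926 = (1/3)*(-7)*(-25)**2 + 2926 = (1/3)*(-7)*625 + 2926 = -4375/3 + 2926 = 4403/3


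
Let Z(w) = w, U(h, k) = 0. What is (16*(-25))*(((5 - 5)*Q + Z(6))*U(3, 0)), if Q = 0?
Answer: 0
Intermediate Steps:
(16*(-25))*(((5 - 5)*Q + Z(6))*U(3, 0)) = (16*(-25))*(((5 - 5)*0 + 6)*0) = -400*(0*0 + 6)*0 = -400*(0 + 6)*0 = -2400*0 = -400*0 = 0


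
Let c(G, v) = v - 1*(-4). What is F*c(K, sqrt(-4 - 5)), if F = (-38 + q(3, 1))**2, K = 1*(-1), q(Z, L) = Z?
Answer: 4900 + 3675*I ≈ 4900.0 + 3675.0*I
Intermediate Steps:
K = -1
c(G, v) = 4 + v (c(G, v) = v + 4 = 4 + v)
F = 1225 (F = (-38 + 3)**2 = (-35)**2 = 1225)
F*c(K, sqrt(-4 - 5)) = 1225*(4 + sqrt(-4 - 5)) = 1225*(4 + sqrt(-9)) = 1225*(4 + 3*I) = 4900 + 3675*I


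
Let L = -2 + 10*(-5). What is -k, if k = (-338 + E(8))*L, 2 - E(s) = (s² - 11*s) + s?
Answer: -16640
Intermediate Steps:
L = -52 (L = -2 - 50 = -52)
E(s) = 2 - s² + 10*s (E(s) = 2 - ((s² - 11*s) + s) = 2 - (s² - 10*s) = 2 + (-s² + 10*s) = 2 - s² + 10*s)
k = 16640 (k = (-338 + (2 - 1*8² + 10*8))*(-52) = (-338 + (2 - 1*64 + 80))*(-52) = (-338 + (2 - 64 + 80))*(-52) = (-338 + 18)*(-52) = -320*(-52) = 16640)
-k = -1*16640 = -16640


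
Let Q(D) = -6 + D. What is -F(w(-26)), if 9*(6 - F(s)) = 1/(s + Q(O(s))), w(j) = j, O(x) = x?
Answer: -3133/522 ≈ -6.0019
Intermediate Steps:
F(s) = 6 - 1/(9*(-6 + 2*s)) (F(s) = 6 - 1/(9*(s + (-6 + s))) = 6 - 1/(9*(-6 + 2*s)))
-F(w(-26)) = -(-325 + 108*(-26))/(18*(-3 - 26)) = -(-325 - 2808)/(18*(-29)) = -(-1)*(-3133)/(18*29) = -1*3133/522 = -3133/522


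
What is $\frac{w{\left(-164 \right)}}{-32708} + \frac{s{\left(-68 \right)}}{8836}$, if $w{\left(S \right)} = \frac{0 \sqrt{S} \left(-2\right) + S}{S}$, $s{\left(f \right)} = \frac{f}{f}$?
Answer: $\frac{1492}{18062993} \approx 8.26 \cdot 10^{-5}$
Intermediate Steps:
$s{\left(f \right)} = 1$
$w{\left(S \right)} = 1$ ($w{\left(S \right)} = \frac{0 \left(-2\right) + S}{S} = \frac{0 + S}{S} = \frac{S}{S} = 1$)
$\frac{w{\left(-164 \right)}}{-32708} + \frac{s{\left(-68 \right)}}{8836} = 1 \frac{1}{-32708} + 1 \cdot \frac{1}{8836} = 1 \left(- \frac{1}{32708}\right) + 1 \cdot \frac{1}{8836} = - \frac{1}{32708} + \frac{1}{8836} = \frac{1492}{18062993}$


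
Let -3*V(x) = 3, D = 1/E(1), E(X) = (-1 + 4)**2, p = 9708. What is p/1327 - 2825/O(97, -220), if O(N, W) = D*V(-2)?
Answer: 33748683/1327 ≈ 25432.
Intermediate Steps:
E(X) = 9 (E(X) = 3**2 = 9)
D = 1/9 ≈ 0.11111
V(x) = -1 (V(x) = -1/3*3 = -1)
O(N, W) = -1/9 (O(N, W) = (1/9)*(-1) = -1/9)
p/1327 - 2825/O(97, -220) = 9708/1327 - 2825/(-1/9) = 9708*(1/1327) - 2825*(-9) = 9708/1327 + 25425 = 33748683/1327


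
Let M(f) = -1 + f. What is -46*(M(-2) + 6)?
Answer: -138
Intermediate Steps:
-46*(M(-2) + 6) = -46*((-1 - 2) + 6) = -46*(-3 + 6) = -46*3 = -138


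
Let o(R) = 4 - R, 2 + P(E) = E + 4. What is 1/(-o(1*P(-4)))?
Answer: -⅙ ≈ -0.16667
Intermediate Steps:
P(E) = 2 + E (P(E) = -2 + (E + 4) = -2 + (4 + E) = 2 + E)
1/(-o(1*P(-4))) = 1/(-(4 - (2 - 4))) = 1/(-(4 - (-2))) = 1/(-(4 - 1*(-2))) = 1/(-(4 + 2)) = 1/(-1*6) = 1/(-6) = -⅙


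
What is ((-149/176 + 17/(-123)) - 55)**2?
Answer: 1468844617681/468635904 ≈ 3134.3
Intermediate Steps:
((-149/176 + 17/(-123)) - 55)**2 = ((-149*1/176 + 17*(-1/123)) - 55)**2 = ((-149/176 - 17/123) - 55)**2 = (-21319/21648 - 55)**2 = (-1211959/21648)**2 = 1468844617681/468635904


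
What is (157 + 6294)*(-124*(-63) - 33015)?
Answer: -162584553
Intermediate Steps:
(157 + 6294)*(-124*(-63) - 33015) = 6451*(7812 - 33015) = 6451*(-25203) = -162584553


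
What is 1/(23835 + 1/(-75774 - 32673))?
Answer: 108447/2584834244 ≈ 4.1955e-5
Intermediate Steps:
1/(23835 + 1/(-75774 - 32673)) = 1/(23835 + 1/(-108447)) = 1/(23835 - 1/108447) = 1/(2584834244/108447) = 108447/2584834244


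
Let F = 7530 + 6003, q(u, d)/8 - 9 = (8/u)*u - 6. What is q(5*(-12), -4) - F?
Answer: -13445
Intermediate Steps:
q(u, d) = 88 (q(u, d) = 72 + 8*((8/u)*u - 6) = 72 + 8*(8 - 6) = 72 + 8*2 = 72 + 16 = 88)
F = 13533
q(5*(-12), -4) - F = 88 - 1*13533 = 88 - 13533 = -13445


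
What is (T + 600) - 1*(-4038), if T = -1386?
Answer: 3252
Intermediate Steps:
(T + 600) - 1*(-4038) = (-1386 + 600) - 1*(-4038) = -786 + 4038 = 3252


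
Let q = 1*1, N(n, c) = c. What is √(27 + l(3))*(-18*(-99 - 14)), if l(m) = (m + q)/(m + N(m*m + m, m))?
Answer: 678*√249 ≈ 10699.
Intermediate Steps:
q = 1
l(m) = (1 + m)/(2*m) (l(m) = (m + 1)/(m + m) = (1 + m)/((2*m)) = (1 + m)*(1/(2*m)) = (1 + m)/(2*m))
√(27 + l(3))*(-18*(-99 - 14)) = √(27 + (½)*(1 + 3)/3)*(-18*(-99 - 14)) = √(27 + (½)*(⅓)*4)*(-18*(-113)) = √(27 + ⅔)*2034 = √(83/3)*2034 = (√249/3)*2034 = 678*√249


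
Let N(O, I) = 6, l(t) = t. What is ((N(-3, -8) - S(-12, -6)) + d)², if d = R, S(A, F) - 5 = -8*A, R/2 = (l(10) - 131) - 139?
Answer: 378225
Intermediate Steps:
R = -520 (R = 2*((10 - 131) - 139) = 2*(-121 - 139) = 2*(-260) = -520)
S(A, F) = 5 - 8*A
d = -520
((N(-3, -8) - S(-12, -6)) + d)² = ((6 - (5 - 8*(-12))) - 520)² = ((6 - (5 + 96)) - 520)² = ((6 - 1*101) - 520)² = ((6 - 101) - 520)² = (-95 - 520)² = (-615)² = 378225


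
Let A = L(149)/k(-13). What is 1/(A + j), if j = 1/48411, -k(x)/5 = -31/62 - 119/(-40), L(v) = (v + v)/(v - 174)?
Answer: 1210275/1165801 ≈ 1.0381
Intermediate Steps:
L(v) = 2*v/(-174 + v) (L(v) = (2*v)/(-174 + v) = 2*v/(-174 + v))
k(x) = -99/8 (k(x) = -5*(-31/62 - 119/(-40)) = -5*(-31*1/62 - 119*(-1/40)) = -5*(-½ + 119/40) = -5*99/40 = -99/8)
j = 1/48411 ≈ 2.0656e-5
A = 2384/2475 (A = (2*149/(-174 + 149))/(-99/8) = (2*149/(-25))*(-8/99) = (2*149*(-1/25))*(-8/99) = -298/25*(-8/99) = 2384/2475 ≈ 0.96323)
1/(A + j) = 1/(2384/2475 + 1/48411) = 1/(1165801/1210275) = 1210275/1165801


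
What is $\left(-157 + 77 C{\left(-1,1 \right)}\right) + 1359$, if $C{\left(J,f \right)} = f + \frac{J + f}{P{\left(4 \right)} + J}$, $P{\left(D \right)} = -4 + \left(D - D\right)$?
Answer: $1279$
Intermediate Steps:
$P{\left(D \right)} = -4$ ($P{\left(D \right)} = -4 + 0 = -4$)
$C{\left(J,f \right)} = f + \frac{J + f}{-4 + J}$
$\left(-157 + 77 C{\left(-1,1 \right)}\right) + 1359 = \left(-157 + 77 \frac{-1 - 3 - 1}{-4 - 1}\right) + 1359 = \left(-157 + 77 \frac{-1 - 3 - 1}{-5}\right) + 1359 = \left(-157 + 77 \left(\left(- \frac{1}{5}\right) \left(-5\right)\right)\right) + 1359 = \left(-157 + 77 \cdot 1\right) + 1359 = \left(-157 + 77\right) + 1359 = -80 + 1359 = 1279$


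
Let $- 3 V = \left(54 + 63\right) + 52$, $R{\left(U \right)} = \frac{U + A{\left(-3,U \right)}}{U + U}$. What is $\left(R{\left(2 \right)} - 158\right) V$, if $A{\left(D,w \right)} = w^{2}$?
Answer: $\frac{52897}{6} \approx 8816.2$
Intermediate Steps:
$R{\left(U \right)} = \frac{U + U^{2}}{2 U}$ ($R{\left(U \right)} = \frac{U + U^{2}}{U + U} = \frac{U + U^{2}}{2 U}$)
$V = - \frac{169}{3}$ ($V = - \frac{\left(54 + 63\right) + 52}{3} = - \frac{117 + 52}{3} = \left(- \frac{1}{3}\right) 169 = - \frac{169}{3} \approx -56.333$)
$\left(R{\left(2 \right)} - 158\right) V = \left(\left(\frac{1}{2} + \frac{1}{2} \cdot 2\right) - 158\right) \left(- \frac{169}{3}\right) = \left(\left(\frac{1}{2} + 1\right) - 158\right) \left(- \frac{169}{3}\right) = \left(\frac{3}{2} - 158\right) \left(- \frac{169}{3}\right) = \left(- \frac{313}{2}\right) \left(- \frac{169}{3}\right) = \frac{52897}{6}$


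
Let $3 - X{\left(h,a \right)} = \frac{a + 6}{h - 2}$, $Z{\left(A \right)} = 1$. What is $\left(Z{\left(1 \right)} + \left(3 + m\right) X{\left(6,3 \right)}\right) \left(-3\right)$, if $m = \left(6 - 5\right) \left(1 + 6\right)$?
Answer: $- \frac{51}{2} \approx -25.5$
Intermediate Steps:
$m = 7$ ($m = 1 \cdot 7 = 7$)
$X{\left(h,a \right)} = 3 - \frac{6 + a}{-2 + h}$ ($X{\left(h,a \right)} = 3 - \frac{a + 6}{h - 2} = 3 - \frac{6 + a}{-2 + h}$)
$\left(Z{\left(1 \right)} + \left(3 + m\right) X{\left(6,3 \right)}\right) \left(-3\right) = \left(1 + \left(3 + 7\right) \frac{-12 - 3 + 3 \cdot 6}{-2 + 6}\right) \left(-3\right) = \left(1 + 10 \frac{-12 - 3 + 18}{4}\right) \left(-3\right) = \left(1 + 10 \cdot \frac{1}{4} \cdot 3\right) \left(-3\right) = \left(1 + 10 \cdot \frac{3}{4}\right) \left(-3\right) = \left(1 + \frac{15}{2}\right) \left(-3\right) = \frac{17}{2} \left(-3\right) = - \frac{51}{2}$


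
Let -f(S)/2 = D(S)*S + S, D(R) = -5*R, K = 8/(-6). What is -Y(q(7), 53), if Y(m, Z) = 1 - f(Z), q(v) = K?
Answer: 27983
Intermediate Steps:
K = -4/3 (K = 8*(-⅙) = -4/3 ≈ -1.3333)
q(v) = -4/3
f(S) = -2*S + 10*S² (f(S) = -2*((-5*S)*S + S) = -2*(-5*S² + S) = -2*(S - 5*S²) = -2*S + 10*S²)
Y(m, Z) = 1 - 2*Z*(-1 + 5*Z)
-Y(q(7), 53) = -(1 - 2*53*(-1 + 5*53)) = -(1 - 2*53*(-1 + 265)) = -(1 - 2*53*264) = -(1 - 27984) = -1*(-27983) = 27983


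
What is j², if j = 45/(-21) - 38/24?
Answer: 97969/7056 ≈ 13.884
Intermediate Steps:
j = -313/84 (j = 45*(-1/21) - 38*1/24 = -15/7 - 19/12 = -313/84 ≈ -3.7262)
j² = (-313/84)² = 97969/7056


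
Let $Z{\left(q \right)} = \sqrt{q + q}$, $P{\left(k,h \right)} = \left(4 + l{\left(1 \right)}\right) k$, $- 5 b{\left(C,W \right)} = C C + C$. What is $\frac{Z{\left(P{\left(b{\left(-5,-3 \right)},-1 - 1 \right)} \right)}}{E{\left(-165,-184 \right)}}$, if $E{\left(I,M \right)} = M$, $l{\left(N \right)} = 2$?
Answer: $- \frac{i \sqrt{3}}{46} \approx - 0.037653 i$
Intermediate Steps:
$b{\left(C,W \right)} = - \frac{C}{5} - \frac{C^{2}}{5}$ ($b{\left(C,W \right)} = - \frac{C C + C}{5} = - \frac{C^{2} + C}{5} = - \frac{C + C^{2}}{5} = - \frac{C}{5} - \frac{C^{2}}{5}$)
$P{\left(k,h \right)} = 6 k$ ($P{\left(k,h \right)} = \left(4 + 2\right) k = 6 k$)
$Z{\left(q \right)} = \sqrt{2} \sqrt{q}$ ($Z{\left(q \right)} = \sqrt{2 q} = \sqrt{2} \sqrt{q}$)
$\frac{Z{\left(P{\left(b{\left(-5,-3 \right)},-1 - 1 \right)} \right)}}{E{\left(-165,-184 \right)}} = \frac{\sqrt{2} \sqrt{6 \left(\left(- \frac{1}{5}\right) \left(-5\right) \left(1 - 5\right)\right)}}{-184} = \sqrt{2} \sqrt{6 \left(\left(- \frac{1}{5}\right) \left(-5\right) \left(-4\right)\right)} \left(- \frac{1}{184}\right) = \sqrt{2} \sqrt{6 \left(-4\right)} \left(- \frac{1}{184}\right) = \sqrt{2} \sqrt{-24} \left(- \frac{1}{184}\right) = \sqrt{2} \cdot 2 i \sqrt{6} \left(- \frac{1}{184}\right) = 4 i \sqrt{3} \left(- \frac{1}{184}\right) = - \frac{i \sqrt{3}}{46}$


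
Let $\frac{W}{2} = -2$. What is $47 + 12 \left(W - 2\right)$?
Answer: $-25$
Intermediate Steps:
$W = -4$ ($W = 2 \left(-2\right) = -4$)
$47 + 12 \left(W - 2\right) = 47 + 12 \left(-4 - 2\right) = 47 + 12 \left(-6\right) = 47 - 72 = -25$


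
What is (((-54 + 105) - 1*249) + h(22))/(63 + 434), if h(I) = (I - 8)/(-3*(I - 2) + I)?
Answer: -3769/9443 ≈ -0.39913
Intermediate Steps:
h(I) = (-8 + I)/(6 - 2*I) (h(I) = (-8 + I)/(-3*(-2 + I) + I) = (-8 + I)/((6 - 3*I) + I) = (-8 + I)/(6 - 2*I))
(((-54 + 105) - 1*249) + h(22))/(63 + 434) = (((-54 + 105) - 1*249) + (8 - 1*22)/(2*(-3 + 22)))/(63 + 434) = ((51 - 249) + (1/2)*(8 - 22)/19)/497 = (-198 + (1/2)*(1/19)*(-14))*(1/497) = (-198 - 7/19)*(1/497) = -3769/19*1/497 = -3769/9443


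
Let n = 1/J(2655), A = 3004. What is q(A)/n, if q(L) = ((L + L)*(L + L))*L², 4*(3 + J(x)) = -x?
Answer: -217181450336938752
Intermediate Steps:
J(x) = -3 - x/4 (J(x) = -3 + (-x)/4 = -3 - x/4)
q(L) = 4*L⁴ (q(L) = ((2*L)*(2*L))*L² = (4*L²)*L² = 4*L⁴)
n = -4/2667 (n = 1/(-3 - ¼*2655) = 1/(-3 - 2655/4) = 1/(-2667/4) = -4/2667 ≈ -0.0014998)
q(A)/n = (4*3004⁴)/(-4/2667) = (4*81432864768256)*(-2667/4) = 325731459073024*(-2667/4) = -217181450336938752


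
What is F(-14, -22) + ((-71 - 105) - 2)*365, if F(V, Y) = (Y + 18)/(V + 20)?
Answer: -194912/3 ≈ -64971.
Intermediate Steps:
F(V, Y) = (18 + Y)/(20 + V)
F(-14, -22) + ((-71 - 105) - 2)*365 = (18 - 22)/(20 - 14) + ((-71 - 105) - 2)*365 = -4/6 + (-176 - 2)*365 = (1/6)*(-4) - 178*365 = -2/3 - 64970 = -194912/3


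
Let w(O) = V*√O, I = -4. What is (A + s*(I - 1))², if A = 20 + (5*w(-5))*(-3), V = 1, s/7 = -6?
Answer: 51775 - 6900*I*√5 ≈ 51775.0 - 15429.0*I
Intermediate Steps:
s = -42 (s = 7*(-6) = -42)
w(O) = √O (w(O) = 1*√O = √O)
A = 20 - 15*I*√5 (A = 20 + (5*√(-5))*(-3) = 20 + (5*(I*√5))*(-3) = 20 + (5*I*√5)*(-3) = 20 - 15*I*√5 ≈ 20.0 - 33.541*I)
(A + s*(I - 1))² = ((20 - 15*I*√5) - 42*(-4 - 1))² = ((20 - 15*I*√5) - 42*(-5))² = ((20 - 15*I*√5) + 210)² = (230 - 15*I*√5)²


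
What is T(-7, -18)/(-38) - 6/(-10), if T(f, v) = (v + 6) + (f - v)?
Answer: 119/190 ≈ 0.62632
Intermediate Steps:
T(f, v) = 6 + f (T(f, v) = (6 + v) + (f - v) = 6 + f)
T(-7, -18)/(-38) - 6/(-10) = (6 - 7)/(-38) - 6/(-10) = -1*(-1/38) - 6*(-⅒) = 1/38 + ⅗ = 119/190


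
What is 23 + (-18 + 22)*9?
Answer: 59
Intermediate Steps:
23 + (-18 + 22)*9 = 23 + 4*9 = 23 + 36 = 59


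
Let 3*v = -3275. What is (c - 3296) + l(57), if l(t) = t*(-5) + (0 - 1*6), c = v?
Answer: -14036/3 ≈ -4678.7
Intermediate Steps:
v = -3275/3 (v = (1/3)*(-3275) = -3275/3 ≈ -1091.7)
c = -3275/3 ≈ -1091.7
l(t) = -6 - 5*t (l(t) = -5*t + (0 - 6) = -5*t - 6 = -6 - 5*t)
(c - 3296) + l(57) = (-3275/3 - 3296) + (-6 - 5*57) = -13163/3 + (-6 - 285) = -13163/3 - 291 = -14036/3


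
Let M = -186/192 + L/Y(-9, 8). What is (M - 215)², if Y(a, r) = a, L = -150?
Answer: 366071689/9216 ≈ 39721.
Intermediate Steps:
M = 1507/96 (M = -186/192 - 150/(-9) = -186*1/192 - 150*(-⅑) = -31/32 + 50/3 = 1507/96 ≈ 15.698)
(M - 215)² = (1507/96 - 215)² = (-19133/96)² = 366071689/9216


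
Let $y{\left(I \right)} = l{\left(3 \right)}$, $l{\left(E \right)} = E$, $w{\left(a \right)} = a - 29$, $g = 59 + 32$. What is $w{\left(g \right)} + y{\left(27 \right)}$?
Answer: $65$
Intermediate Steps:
$g = 91$
$w{\left(a \right)} = -29 + a$ ($w{\left(a \right)} = a - 29 = -29 + a$)
$y{\left(I \right)} = 3$
$w{\left(g \right)} + y{\left(27 \right)} = \left(-29 + 91\right) + 3 = 62 + 3 = 65$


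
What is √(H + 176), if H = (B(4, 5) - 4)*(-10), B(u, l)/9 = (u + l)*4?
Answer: 12*I*√21 ≈ 54.991*I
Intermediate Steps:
B(u, l) = 36*l + 36*u (B(u, l) = 9*((u + l)*4) = 9*((l + u)*4) = 9*(4*l + 4*u) = 36*l + 36*u)
H = -3200 (H = ((36*5 + 36*4) - 4)*(-10) = ((180 + 144) - 4)*(-10) = (324 - 4)*(-10) = 320*(-10) = -3200)
√(H + 176) = √(-3200 + 176) = √(-3024) = 12*I*√21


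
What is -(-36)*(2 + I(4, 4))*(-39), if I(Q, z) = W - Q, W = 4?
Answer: -2808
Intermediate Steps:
I(Q, z) = 4 - Q
-(-36)*(2 + I(4, 4))*(-39) = -(-36)*(2 + (4 - 1*4))*(-39) = -(-36)*(2 + (4 - 4))*(-39) = -(-36)*(2 + 0)*(-39) = -(-36)*2*(-39) = -12*(-6)*(-39) = 72*(-39) = -2808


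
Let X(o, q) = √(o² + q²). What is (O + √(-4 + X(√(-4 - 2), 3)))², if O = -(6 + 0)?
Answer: (6 - I*√(4 - √3))² ≈ 33.732 - 18.072*I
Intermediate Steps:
O = -6 (O = -1*6 = -6)
(O + √(-4 + X(√(-4 - 2), 3)))² = (-6 + √(-4 + √((√(-4 - 2))² + 3²)))² = (-6 + √(-4 + √((√(-6))² + 9)))² = (-6 + √(-4 + √((I*√6)² + 9)))² = (-6 + √(-4 + √(-6 + 9)))² = (-6 + √(-4 + √3))²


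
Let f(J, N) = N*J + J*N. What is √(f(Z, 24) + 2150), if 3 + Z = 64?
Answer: √5078 ≈ 71.260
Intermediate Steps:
Z = 61 (Z = -3 + 64 = 61)
f(J, N) = 2*J*N (f(J, N) = J*N + J*N = 2*J*N)
√(f(Z, 24) + 2150) = √(2*61*24 + 2150) = √(2928 + 2150) = √5078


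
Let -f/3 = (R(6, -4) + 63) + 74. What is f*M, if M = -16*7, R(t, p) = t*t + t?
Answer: 60144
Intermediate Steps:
R(t, p) = t + t² (R(t, p) = t² + t = t + t²)
f = -537 (f = -3*((6*(1 + 6) + 63) + 74) = -3*((6*7 + 63) + 74) = -3*((42 + 63) + 74) = -3*(105 + 74) = -3*179 = -537)
M = -112
f*M = -537*(-112) = 60144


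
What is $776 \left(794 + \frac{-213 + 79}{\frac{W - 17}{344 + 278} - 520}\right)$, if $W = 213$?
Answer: $\frac{49807382296}{80811} \approx 6.1634 \cdot 10^{5}$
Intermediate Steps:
$776 \left(794 + \frac{-213 + 79}{\frac{W - 17}{344 + 278} - 520}\right) = 776 \left(794 + \frac{-213 + 79}{\frac{213 - 17}{344 + 278} - 520}\right) = 776 \left(794 - \frac{134}{\frac{196}{622} - 520}\right) = 776 \left(794 - \frac{134}{196 \cdot \frac{1}{622} - 520}\right) = 776 \left(794 - \frac{134}{\frac{98}{311} - 520}\right) = 776 \left(794 - \frac{134}{- \frac{161622}{311}}\right) = 776 \left(794 - - \frac{20837}{80811}\right) = 776 \left(794 + \frac{20837}{80811}\right) = 776 \cdot \frac{64184771}{80811} = \frac{49807382296}{80811}$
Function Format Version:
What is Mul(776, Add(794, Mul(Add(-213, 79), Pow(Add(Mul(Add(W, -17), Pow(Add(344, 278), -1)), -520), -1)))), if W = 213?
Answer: Rational(49807382296, 80811) ≈ 6.1634e+5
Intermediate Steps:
Mul(776, Add(794, Mul(Add(-213, 79), Pow(Add(Mul(Add(W, -17), Pow(Add(344, 278), -1)), -520), -1)))) = Mul(776, Add(794, Mul(Add(-213, 79), Pow(Add(Mul(Add(213, -17), Pow(Add(344, 278), -1)), -520), -1)))) = Mul(776, Add(794, Mul(-134, Pow(Add(Mul(196, Pow(622, -1)), -520), -1)))) = Mul(776, Add(794, Mul(-134, Pow(Add(Mul(196, Rational(1, 622)), -520), -1)))) = Mul(776, Add(794, Mul(-134, Pow(Add(Rational(98, 311), -520), -1)))) = Mul(776, Add(794, Mul(-134, Pow(Rational(-161622, 311), -1)))) = Mul(776, Add(794, Mul(-134, Rational(-311, 161622)))) = Mul(776, Add(794, Rational(20837, 80811))) = Mul(776, Rational(64184771, 80811)) = Rational(49807382296, 80811)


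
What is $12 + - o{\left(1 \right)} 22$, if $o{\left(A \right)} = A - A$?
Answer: $12$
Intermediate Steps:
$o{\left(A \right)} = 0$
$12 + - o{\left(1 \right)} 22 = 12 + \left(-1\right) 0 \cdot 22 = 12 + 0 \cdot 22 = 12 + 0 = 12$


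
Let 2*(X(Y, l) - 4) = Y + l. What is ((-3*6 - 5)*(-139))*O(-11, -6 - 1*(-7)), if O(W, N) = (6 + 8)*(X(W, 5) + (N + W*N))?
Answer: -402822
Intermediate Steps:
X(Y, l) = 4 + Y/2 + l/2 (X(Y, l) = 4 + (Y + l)/2 = 4 + (Y/2 + l/2) = 4 + Y/2 + l/2)
O(W, N) = 91 + 7*W + 14*N + 14*N*W (O(W, N) = (6 + 8)*((4 + W/2 + (1/2)*5) + (N + W*N)) = 14*((4 + W/2 + 5/2) + (N + N*W)) = 14*((13/2 + W/2) + (N + N*W)) = 14*(13/2 + N + W/2 + N*W) = 91 + 7*W + 14*N + 14*N*W)
((-3*6 - 5)*(-139))*O(-11, -6 - 1*(-7)) = ((-3*6 - 5)*(-139))*(91 + 7*(-11) + 14*(-6 - 1*(-7)) + 14*(-6 - 1*(-7))*(-11)) = ((-18 - 5)*(-139))*(91 - 77 + 14*(-6 + 7) + 14*(-6 + 7)*(-11)) = (-23*(-139))*(91 - 77 + 14*1 + 14*1*(-11)) = 3197*(91 - 77 + 14 - 154) = 3197*(-126) = -402822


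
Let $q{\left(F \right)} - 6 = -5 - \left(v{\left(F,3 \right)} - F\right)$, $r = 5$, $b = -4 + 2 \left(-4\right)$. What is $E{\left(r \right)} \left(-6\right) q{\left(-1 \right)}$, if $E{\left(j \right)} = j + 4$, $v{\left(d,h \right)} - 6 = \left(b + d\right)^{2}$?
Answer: $9450$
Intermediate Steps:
$b = -12$ ($b = -4 - 8 = -12$)
$v{\left(d,h \right)} = 6 + \left(-12 + d\right)^{2}$
$E{\left(j \right)} = 4 + j$
$q{\left(F \right)} = -5 + F - \left(-12 + F\right)^{2}$ ($q{\left(F \right)} = 6 - \left(11 + \left(-12 + F\right)^{2} - F\right) = -5 + F - \left(-12 + F\right)^{2}$)
$E{\left(r \right)} \left(-6\right) q{\left(-1 \right)} = \left(4 + 5\right) \left(-6\right) \left(-5 - 1 - \left(-12 - 1\right)^{2}\right) = 9 \left(-6\right) \left(-5 - 1 - \left(-13\right)^{2}\right) = - 54 \left(-5 - 1 - 169\right) = \left(-54\right) \left(-175\right) = 9450$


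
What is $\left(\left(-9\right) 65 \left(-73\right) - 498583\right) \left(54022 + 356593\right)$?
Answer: $-187190344970$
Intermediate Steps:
$\left(\left(-9\right) 65 \left(-73\right) - 498583\right) \left(54022 + 356593\right) = \left(\left(-585\right) \left(-73\right) - 498583\right) 410615 = \left(42705 - 498583\right) 410615 = \left(-455878\right) 410615 = -187190344970$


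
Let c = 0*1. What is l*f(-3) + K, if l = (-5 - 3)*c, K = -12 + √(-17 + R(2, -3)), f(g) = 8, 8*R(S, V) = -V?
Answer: -12 + I*√266/4 ≈ -12.0 + 4.0774*I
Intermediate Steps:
R(S, V) = -V/8 (R(S, V) = (-V)/8 = -V/8)
c = 0
K = -12 + I*√266/4 (K = -12 + √(-17 - ⅛*(-3)) = -12 + √(-17 + 3/8) = -12 + √(-133/8) = -12 + I*√266/4 ≈ -12.0 + 4.0774*I)
l = 0 (l = (-5 - 3)*0 = -8*0 = 0)
l*f(-3) + K = 0*8 + (-12 + I*√266/4) = 0 + (-12 + I*√266/4) = -12 + I*√266/4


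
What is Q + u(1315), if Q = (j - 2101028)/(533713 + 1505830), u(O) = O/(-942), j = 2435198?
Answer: -29964695/24319614 ≈ -1.2321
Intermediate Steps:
u(O) = -O/942 (u(O) = O*(-1/942) = -O/942)
Q = 4230/25817 (Q = (2435198 - 2101028)/(533713 + 1505830) = 334170/2039543 = 334170*(1/2039543) = 4230/25817 ≈ 0.16385)
Q + u(1315) = 4230/25817 - 1/942*1315 = 4230/25817 - 1315/942 = -29964695/24319614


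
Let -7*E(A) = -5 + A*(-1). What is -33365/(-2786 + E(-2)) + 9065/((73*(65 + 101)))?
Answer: 3006977925/236288882 ≈ 12.726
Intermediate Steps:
E(A) = 5/7 + A/7 (E(A) = -(-5 + A*(-1))/7 = -(-5 - A)/7 = 5/7 + A/7)
-33365/(-2786 + E(-2)) + 9065/((73*(65 + 101))) = -33365/(-2786 + (5/7 + (⅐)*(-2))) + 9065/((73*(65 + 101))) = -33365/(-2786 + (5/7 - 2/7)) + 9065/((73*166)) = -33365/(-2786 + 3/7) + 9065/12118 = -33365/(-19499/7) + 9065*(1/12118) = -33365*(-7/19499) + 9065/12118 = 233555/19499 + 9065/12118 = 3006977925/236288882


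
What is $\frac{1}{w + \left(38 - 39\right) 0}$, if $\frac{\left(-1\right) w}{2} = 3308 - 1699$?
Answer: $- \frac{1}{3218} \approx -0.00031075$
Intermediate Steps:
$w = -3218$ ($w = - 2 \left(3308 - 1699\right) = \left(-2\right) 1609 = -3218$)
$\frac{1}{w + \left(38 - 39\right) 0} = \frac{1}{-3218 + \left(38 - 39\right) 0} = \frac{1}{-3218 - 0} = \frac{1}{-3218 + 0} = \frac{1}{-3218} = - \frac{1}{3218}$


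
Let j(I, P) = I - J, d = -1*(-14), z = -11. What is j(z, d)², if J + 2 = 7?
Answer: 256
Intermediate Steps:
J = 5 (J = -2 + 7 = 5)
d = 14
j(I, P) = -5 + I (j(I, P) = I - 1*5 = I - 5 = -5 + I)
j(z, d)² = (-5 - 11)² = (-16)² = 256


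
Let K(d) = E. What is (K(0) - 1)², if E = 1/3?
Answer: 4/9 ≈ 0.44444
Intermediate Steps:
E = ⅓ ≈ 0.33333
K(d) = ⅓
(K(0) - 1)² = (⅓ - 1)² = (-⅔)² = 4/9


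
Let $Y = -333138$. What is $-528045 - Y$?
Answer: $-194907$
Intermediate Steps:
$-528045 - Y = -528045 - -333138 = -528045 + 333138 = -194907$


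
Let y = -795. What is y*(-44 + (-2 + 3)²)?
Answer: 34185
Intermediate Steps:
y*(-44 + (-2 + 3)²) = -795*(-44 + (-2 + 3)²) = -795*(-44 + 1²) = -795*(-44 + 1) = -795*(-43) = 34185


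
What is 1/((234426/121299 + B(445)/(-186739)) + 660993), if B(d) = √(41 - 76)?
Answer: 5383219385821135158543089/3558280735259518132287497154708 + 43612292924053*I*√35/3558280735259518132287497154708 ≈ 1.5129e-6 + 7.2511e-17*I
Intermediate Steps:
B(d) = I*√35 (B(d) = √(-35) = I*√35)
1/((234426/121299 + B(445)/(-186739)) + 660993) = 1/((234426/121299 + (I*√35)/(-186739)) + 660993) = 1/((234426*(1/121299) + (I*√35)*(-1/186739)) + 660993) = 1/((78142/40433 - I*√35/186739) + 660993) = 1/(26726008111/40433 - I*√35/186739)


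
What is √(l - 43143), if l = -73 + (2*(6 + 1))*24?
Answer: 8*I*√670 ≈ 207.07*I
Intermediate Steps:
l = 263 (l = -73 + (2*7)*24 = -73 + 14*24 = -73 + 336 = 263)
√(l - 43143) = √(263 - 43143) = √(-42880) = 8*I*√670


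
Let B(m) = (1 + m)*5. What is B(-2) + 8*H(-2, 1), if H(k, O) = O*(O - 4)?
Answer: -29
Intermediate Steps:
B(m) = 5 + 5*m
H(k, O) = O*(-4 + O)
B(-2) + 8*H(-2, 1) = (5 + 5*(-2)) + 8*(1*(-4 + 1)) = (5 - 10) + 8*(1*(-3)) = -5 + 8*(-3) = -5 - 24 = -29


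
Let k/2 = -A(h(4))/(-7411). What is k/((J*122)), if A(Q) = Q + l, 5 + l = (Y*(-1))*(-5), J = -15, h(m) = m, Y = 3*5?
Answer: -74/6781065 ≈ -1.0913e-5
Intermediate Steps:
Y = 15
l = 70 (l = -5 + (15*(-1))*(-5) = -5 - 15*(-5) = -5 + 75 = 70)
A(Q) = 70 + Q (A(Q) = Q + 70 = 70 + Q)
k = 148/7411 (k = 2*(-(70 + 4)/(-7411)) = 2*(-1*74*(-1/7411)) = 2*(-74*(-1/7411)) = 2*(74/7411) = 148/7411 ≈ 0.019970)
k/((J*122)) = 148/(7411*((-15*122))) = (148/7411)/(-1830) = (148/7411)*(-1/1830) = -74/6781065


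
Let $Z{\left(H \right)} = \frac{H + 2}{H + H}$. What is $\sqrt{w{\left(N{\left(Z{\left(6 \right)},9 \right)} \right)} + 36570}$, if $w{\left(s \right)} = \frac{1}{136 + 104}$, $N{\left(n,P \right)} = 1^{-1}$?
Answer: $\frac{\sqrt{131652015}}{60} \approx 191.23$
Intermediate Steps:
$Z{\left(H \right)} = \frac{2 + H}{2 H}$
$N{\left(n,P \right)} = 1$
$w{\left(s \right)} = \frac{1}{240}$
$\sqrt{w{\left(N{\left(Z{\left(6 \right)},9 \right)} \right)} + 36570} = \sqrt{\frac{1}{240} + 36570} = \sqrt{\frac{8776801}{240}} = \frac{\sqrt{131652015}}{60}$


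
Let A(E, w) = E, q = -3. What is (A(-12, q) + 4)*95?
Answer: -760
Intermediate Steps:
(A(-12, q) + 4)*95 = (-12 + 4)*95 = -8*95 = -760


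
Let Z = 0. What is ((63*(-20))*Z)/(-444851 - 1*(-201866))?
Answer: 0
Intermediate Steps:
((63*(-20))*Z)/(-444851 - 1*(-201866)) = ((63*(-20))*0)/(-444851 - 1*(-201866)) = (-1260*0)/(-444851 + 201866) = 0/(-242985) = 0*(-1/242985) = 0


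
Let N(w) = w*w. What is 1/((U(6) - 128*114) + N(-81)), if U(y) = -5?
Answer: -1/8036 ≈ -0.00012444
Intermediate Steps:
N(w) = w**2
1/((U(6) - 128*114) + N(-81)) = 1/((-5 - 128*114) + (-81)**2) = 1/((-5 - 14592) + 6561) = 1/(-14597 + 6561) = 1/(-8036) = -1/8036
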